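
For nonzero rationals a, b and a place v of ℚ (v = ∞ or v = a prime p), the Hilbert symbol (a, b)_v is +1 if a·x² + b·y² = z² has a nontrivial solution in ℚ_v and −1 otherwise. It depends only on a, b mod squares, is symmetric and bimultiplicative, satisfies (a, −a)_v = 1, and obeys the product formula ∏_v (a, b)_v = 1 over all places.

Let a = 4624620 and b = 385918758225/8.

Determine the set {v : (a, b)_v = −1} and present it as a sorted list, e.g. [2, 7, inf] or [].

[2, 5, 7, 11]

Mod squares: a ≡ 195, b ≡ 2002. Check v ∈ {∞, 2, 3, 5, 7, 11, 13, 17}.
v=7: a=7^2·(≡6), b=7^3·(≡5) mod 7; (6|7)=-1, (5|7)=-1; (−1)^{2·3·3}·(-1)^3·(-1)^2 = -1.
v=17: a=17^0·(≡8), b=17^2·(≡4) mod 17; (8|17)=+1, (4|17)=+1; (−1)^{0·2·8}·(+1)^2·(+1)^0 = +1.
v=3: a=3^1·(≡2), b=3^2·(≡1) mod 3; (2|3)=-1, (1|3)=+1; (−1)^{1·2·1}·(-1)^2·(+1)^1 = +1.
v=5: a=5^1·(≡4), b=5^2·(≡3) mod 5; (4|5)=+1, (3|5)=-1; (−1)^{1·2·2}·(+1)^2·(-1)^1 = -1.
v=13: a=13^1·(≡8), b=13^1·(≡5) mod 13; (8|13)=-1, (5|13)=-1; (−1)^{1·1·6}·(-1)^1·(-1)^1 = +1.
v=2: v_2(a)=2, v_2(b)=-3; units ≡ 3, 1 (mod 8); ε·ε+αω+βω = 1·0+2·0+-3·1 ≡ 1  ⇒  (a,b)_2 = -1.
v=11: a=11^2·(≡6), b=11^3·(≡2) mod 11; (6|11)=-1, (2|11)=-1; (−1)^{2·3·5}·(-1)^3·(-1)^2 = -1.
v=∞: 195 > 0 and 2002 > 0  ⇒  (a,b)_∞ = +1.
Ram(195, 2002) = {2, 5, 7, 11}; no ℚ_2-point on the conic.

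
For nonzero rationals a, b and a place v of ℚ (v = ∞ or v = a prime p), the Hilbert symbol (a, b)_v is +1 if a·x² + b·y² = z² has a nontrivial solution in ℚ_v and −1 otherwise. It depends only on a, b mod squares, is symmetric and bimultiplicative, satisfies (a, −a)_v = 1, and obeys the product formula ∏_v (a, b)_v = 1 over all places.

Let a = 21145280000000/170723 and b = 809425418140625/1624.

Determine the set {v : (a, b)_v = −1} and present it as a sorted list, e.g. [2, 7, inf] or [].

Mod squares: a ≡ 396865, b ≡ 1028515334. Check v ∈ {∞, 2, 5, 7, 11, 13, 17, 19, 23, 29, 31}.
v=7: a=7^-1·(≡2), b=7^-1·(≡6) mod 7; (2|7)=+1, (6|7)=-1; (−1)^{-1·-1·3}·(+1)^-1·(-1)^-1 = +1.
v=2: v_2(a)=12, v_2(b)=-3; units ≡ 1, 3 (mod 8); ε·ε+αω+βω = 0·1+12·1+-3·0 ≡ 0  ⇒  (a,b)_2 = +1.
v=11: a=11^0·(≡8), b=11^3·(≡7) mod 11; (8|11)=-1, (7|11)=-1; (−1)^{0·3·5}·(-1)^3·(-1)^0 = -1.
v=29: a=29^-3·(≡12), b=29^-1·(≡15) mod 29; (12|29)=-1, (15|29)=-1; (−1)^{-3·-1·14}·(-1)^-1·(-1)^-3 = +1.
v=5: a=5^7·(≡3), b=5^6·(≡4) mod 5; (3|5)=-1, (4|5)=+1; (−1)^{7·6·2}·(-1)^6·(+1)^7 = +1.
v=17: a=17^1·(≡1), b=17^1·(≡6) mod 17; (1|17)=+1, (6|17)=-1; (−1)^{1·1·8}·(+1)^1·(-1)^1 = -1.
v=31: a=31^0·(≡29), b=31^1·(≡5) mod 31; (29|31)=-1, (5|31)=+1; (−1)^{0·1·15}·(-1)^1·(+1)^0 = -1.
v=23: a=23^1·(≡19), b=23^1·(≡2) mod 23; (19|23)=-1, (2|23)=+1; (−1)^{1·1·11}·(-1)^1·(+1)^1 = +1.
v=∞: 396865 > 0 and 1028515334 > 0  ⇒  (a,b)_∞ = +1.
v=19: a=19^0·(≡10), b=19^1·(≡10) mod 19; (10|19)=-1, (10|19)=-1; (−1)^{0·1·9}·(-1)^1·(-1)^0 = -1.
v=13: a=13^2·(≡3), b=13^2·(≡7) mod 13; (3|13)=+1, (7|13)=-1; (−1)^{2·2·6}·(+1)^2·(-1)^2 = +1.
|Ram(396865, 1028515334)| = 4, even; anisotropic at {11, 17, 19, 31}.

[11, 17, 19, 31]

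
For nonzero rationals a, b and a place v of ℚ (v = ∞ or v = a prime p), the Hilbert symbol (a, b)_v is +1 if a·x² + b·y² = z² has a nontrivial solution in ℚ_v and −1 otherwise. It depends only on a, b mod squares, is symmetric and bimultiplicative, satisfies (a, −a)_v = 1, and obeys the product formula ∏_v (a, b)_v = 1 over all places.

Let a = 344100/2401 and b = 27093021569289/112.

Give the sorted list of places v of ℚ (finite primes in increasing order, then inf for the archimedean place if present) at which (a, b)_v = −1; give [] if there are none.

[37, 41]

(a, b) ≡ (3441, 197743) mod (ℚ^×)²; places V = {2, 3, 5, 7, 13, 31, 37, 41, 53, ∞}.
(a,b)_37: α=1, u≡6; β=2, v≡13 (mod 37); (6|37)=-1, (13|37)=-1; sign (−1)^0·-1^2·-1^1 = -1.
(a,b)_53: α=0, u≡28; β=1, v≡12 (mod 53); (28|53)=+1, (12|53)=-1; sign (−1)^0·+1^1·-1^0 = +1.
(a,b)_7: α=-4, u≡1; β=-1, v≡2 (mod 7); (1|7)=+1, (2|7)=+1; sign (−1)^0·+1^-1·+1^-4 = +1.
(a,b)_41: α=0, u≡3; β=1, v≡27 (mod 41); (3|41)=-1, (27|41)=-1; sign (−1)^0·-1^1·-1^0 = -1.
(a,b)_2: α=2, β=-4; u≡1, v≡7 (mod 8); ε(u)ε(v)=0·1, αω(v)=2·0, βω(u)=-4·0; sum ≡ 0  ⇒  +1.
(a,b)_13: α=0, u≡9; β=1, v≡12 (mod 13); (9|13)=+1, (12|13)=+1; sign (−1)^0·+1^1·+1^0 = +1.
(a,b)_∞: sgn(3441)=+, sgn(197743)=+, so +1.
(a,b)_3: α=1, u≡1; β=6, v≡1 (mod 3); (1|3)=+1, (1|3)=+1; sign (−1)^0·+1^6·+1^1 = +1.
(a,b)_31: α=1, u≡9; β=2, v≡19 (mod 31); (9|31)=+1, (19|31)=+1; sign (−1)^0·+1^2·+1^1 = +1.
(a,b)_5: α=2, u≡4; β=0, v≡2 (mod 5); (4|5)=+1, (2|5)=-1; sign (−1)^0·+1^0·-1^2 = +1.
|Ram(3441, 197743)| = 2, even; anisotropic at {37, 41}.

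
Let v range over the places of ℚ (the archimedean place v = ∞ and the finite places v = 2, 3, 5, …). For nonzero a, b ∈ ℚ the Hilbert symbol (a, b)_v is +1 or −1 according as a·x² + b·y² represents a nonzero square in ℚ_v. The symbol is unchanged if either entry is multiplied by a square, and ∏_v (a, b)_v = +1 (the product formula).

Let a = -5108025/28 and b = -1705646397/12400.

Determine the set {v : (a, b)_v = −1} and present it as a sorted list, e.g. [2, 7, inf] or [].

[3, 7, 13, 17, 31, inf]

Mod squares: a ≡ -8463, b ≡ -62871627. Check v ∈ {∞, 2, 3, 5, 7, 13, 17, 19, 23, 29, 31}.
v=13: a=13^3·(≡1), b=13^1·(≡8) mod 13; (1|13)=+1, (8|13)=-1; (−1)^{3·1·6}·(+1)^1·(-1)^3 = -1.
v=7: a=7^-1·(≡2), b=7^1·(≡2) mod 7; (2|7)=+1, (2|7)=+1; (−1)^{-1·1·3}·(+1)^1·(+1)^-1 = -1.
v=29: a=29^0·(≡23), b=29^2·(≡5) mod 29; (23|29)=+1, (5|29)=+1; (−1)^{0·2·14}·(+1)^2·(+1)^0 = +1.
v=23: a=23^0·(≡9), b=23^1·(≡13) mod 23; (9|23)=+1, (13|23)=+1; (−1)^{0·1·11}·(+1)^1·(+1)^0 = +1.
v=17: a=17^0·(≡3), b=17^1·(≡13) mod 17; (3|17)=-1, (13|17)=+1; (−1)^{0·1·8}·(-1)^1·(+1)^0 = -1.
v=31: a=31^1·(≡24), b=31^-1·(≡26) mod 31; (24|31)=-1, (26|31)=-1; (−1)^{1·-1·15}·(-1)^-1·(-1)^1 = -1.
v=19: a=19^0·(≡16), b=19^1·(≡17) mod 19; (16|19)=+1, (17|19)=+1; (−1)^{0·1·9}·(+1)^1·(+1)^0 = +1.
v=∞: -8463 < 0 and -62871627 < 0  ⇒  (a,b)_∞ = -1.
v=2: v_2(a)=-2, v_2(b)=-4; units ≡ 1, 5 (mod 8); ε·ε+αω+βω = 0·0+-2·1+-4·0 ≡ 0  ⇒  (a,b)_2 = +1.
v=5: a=5^2·(≡3), b=5^-2·(≡3) mod 5; (3|5)=-1, (3|5)=-1; (−1)^{2·-2·2}·(-1)^-2·(-1)^2 = +1.
v=3: a=3^1·(≡2), b=3^1·(≡2) mod 3; (2|3)=-1, (2|3)=-1; (−1)^{1·1·1}·(-1)^1·(-1)^1 = -1.
|Ram(-8463, -62871627)| = 6, even; anisotropic at {3, 7, 13, 17, 31, ∞}.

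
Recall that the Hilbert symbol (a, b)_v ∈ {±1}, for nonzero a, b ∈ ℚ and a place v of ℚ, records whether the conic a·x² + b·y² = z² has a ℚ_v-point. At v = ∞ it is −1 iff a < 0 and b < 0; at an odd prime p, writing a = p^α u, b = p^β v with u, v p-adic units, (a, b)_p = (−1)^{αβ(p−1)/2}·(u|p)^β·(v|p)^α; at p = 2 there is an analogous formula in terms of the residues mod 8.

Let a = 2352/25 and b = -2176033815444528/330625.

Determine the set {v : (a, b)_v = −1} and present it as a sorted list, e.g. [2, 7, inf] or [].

(a, b) ≡ (3, -24647883) mod (ℚ^×)²; places V = {2, 3, 5, 7, 13, 19, 23, 29, 31, 37, ∞}.
(a,b)_5: α=-2, u≡2; β=-4, v≡3 (mod 5); (2|5)=-1, (3|5)=-1; sign (−1)^0·-1^-4·-1^-2 = +1.
(a,b)_3: α=1, u≡1; β=9, v≡1 (mod 3); (1|3)=+1, (1|3)=+1; sign (−1)^1·+1^9·+1^1 = -1.
(a,b)_29: α=0, u≡21; β=3, v≡5 (mod 29); (21|29)=-1, (5|29)=+1; sign (−1)^0·-1^3·+1^0 = -1.
(a,b)_37: α=0, u≡26; β=1, v≡1 (mod 37); (26|37)=+1, (1|37)=+1; sign (−1)^0·+1^1·+1^0 = +1.
(a,b)_7: α=2, u≡5; β=0, v≡3 (mod 7); (5|7)=-1, (3|7)=-1; sign (−1)^0·-1^0·-1^2 = +1.
(a,b)_19: α=0, u≡12; β=1, v≡5 (mod 19); (12|19)=-1, (5|19)=+1; sign (−1)^0·-1^1·+1^0 = -1.
(a,b)_∞: sgn(3)=+, sgn(-24647883)=−, so +1.
(a,b)_2: α=4, β=4; u≡3, v≡5 (mod 8); ε(u)ε(v)=1·0, αω(v)=4·1, βω(u)=4·1; sum ≡ 0  ⇒  +1.
(a,b)_13: α=0, u≡1; β=1, v≡7 (mod 13); (1|13)=+1, (7|13)=-1; sign (−1)^0·+1^1·-1^0 = +1.
(a,b)_23: α=0, u≡3; β=-2, v≡20 (mod 23); (3|23)=+1, (20|23)=-1; sign (−1)^0·+1^-2·-1^0 = +1.
(a,b)_31: α=0, u≡11; β=1, v≡11 (mod 31); (11|31)=-1, (11|31)=-1; sign (−1)^0·-1^1·-1^0 = -1.
|Ram(3, -24647883)| = 4, even; anisotropic at {3, 19, 29, 31}.

[3, 19, 29, 31]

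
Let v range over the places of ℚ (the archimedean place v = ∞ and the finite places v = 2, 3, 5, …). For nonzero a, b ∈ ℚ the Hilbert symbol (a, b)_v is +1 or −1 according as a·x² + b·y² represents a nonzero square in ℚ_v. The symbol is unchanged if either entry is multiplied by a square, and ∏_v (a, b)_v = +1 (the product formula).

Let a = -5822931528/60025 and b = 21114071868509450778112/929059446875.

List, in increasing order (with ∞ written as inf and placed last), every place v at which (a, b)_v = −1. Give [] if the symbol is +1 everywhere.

[5, 7]

Mod squares: a ≡ -2, b ≡ 770. Check v ∈ {∞, 2, 3, 5, 7, 11, 17, 19, 23, 37}.
v=11: a=11^0·(≡9), b=11^3·(≡9) mod 11; (9|11)=+1, (9|11)=+1; (−1)^{0·3·5}·(+1)^3·(+1)^0 = +1.
v=∞: -2 < 0 and 770 > 0  ⇒  (a,b)_∞ = +1.
v=5: a=5^-2·(≡2), b=5^-5·(≡4) mod 5; (2|5)=-1, (4|5)=+1; (−1)^{-2·-5·2}·(-1)^-5·(+1)^-2 = -1.
v=37: a=37^0·(≡31), b=37^2·(≡16) mod 37; (31|37)=-1, (16|37)=+1; (−1)^{0·2·18}·(-1)^2·(+1)^0 = +1.
v=17: a=17^2·(≡8), b=17^2·(≡7) mod 17; (8|17)=+1, (7|17)=-1; (−1)^{2·2·8}·(+1)^2·(-1)^2 = +1.
v=7: a=7^-4·(≡5), b=7^-7·(≡5) mod 7; (5|7)=-1, (5|7)=-1; (−1)^{-4·-7·3}·(-1)^-7·(-1)^-4 = -1.
v=19: a=19^0·(≡17), b=19^-2·(≡3) mod 19; (17|19)=+1, (3|19)=-1; (−1)^{0·-2·9}·(+1)^-2·(-1)^0 = +1.
v=23: a=23^4·(≡17), b=23^8·(≡14) mod 23; (17|23)=-1, (14|23)=-1; (−1)^{4·8·11}·(-1)^8·(-1)^4 = +1.
v=3: a=3^2·(≡1), b=3^0·(≡2) mod 3; (1|3)=+1, (2|3)=-1; (−1)^{2·0·1}·(+1)^0·(-1)^2 = +1.
v=2: v_2(a)=3, v_2(b)=9; units ≡ 7, 1 (mod 8); ε·ε+αω+βω = 1·0+3·0+9·0 ≡ 0  ⇒  (a,b)_2 = +1.
(-2, 770 / ℚ) ramifies at {5, 7}: a division algebra.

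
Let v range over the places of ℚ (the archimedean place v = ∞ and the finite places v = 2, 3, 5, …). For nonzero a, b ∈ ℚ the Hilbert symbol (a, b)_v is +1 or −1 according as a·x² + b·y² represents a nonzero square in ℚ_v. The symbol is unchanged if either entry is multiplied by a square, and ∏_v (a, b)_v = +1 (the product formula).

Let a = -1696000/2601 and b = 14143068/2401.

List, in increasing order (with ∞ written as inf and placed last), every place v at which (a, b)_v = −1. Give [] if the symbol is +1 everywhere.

Mod squares: a ≡ -265, b ≡ 392863. Check v ∈ {∞, 2, 3, 5, 7, 17, 19, 23, 29, 31, 53}.
v=19: a=19^0·(≡11), b=19^1·(≡4) mod 19; (11|19)=+1, (4|19)=+1; (−1)^{0·1·9}·(+1)^1·(+1)^0 = +1.
v=23: a=23^0·(≡10), b=23^1·(≡14) mod 23; (10|23)=-1, (14|23)=-1; (−1)^{0·1·11}·(-1)^1·(-1)^0 = -1.
v=∞: -265 < 0 and 392863 > 0  ⇒  (a,b)_∞ = +1.
v=3: a=3^-2·(≡2), b=3^2·(≡1) mod 3; (2|3)=-1, (1|3)=+1; (−1)^{-2·2·1}·(-1)^2·(+1)^-2 = +1.
v=31: a=31^0·(≡7), b=31^1·(≡20) mod 31; (7|31)=+1, (20|31)=+1; (−1)^{0·1·15}·(+1)^1·(+1)^0 = +1.
v=2: v_2(a)=8, v_2(b)=2; units ≡ 7, 7 (mod 8); ε·ε+αω+βω = 1·1+8·0+2·0 ≡ 1  ⇒  (a,b)_2 = -1.
v=53: a=53^1·(≡3), b=53^0·(≡21) mod 53; (3|53)=-1, (21|53)=-1; (−1)^{1·0·26}·(-1)^0·(-1)^1 = -1.
v=7: a=7^0·(≡4), b=7^-4·(≡2) mod 7; (4|7)=+1, (2|7)=+1; (−1)^{0·-4·3}·(+1)^-4·(+1)^0 = +1.
v=5: a=5^3·(≡2), b=5^0·(≡3) mod 5; (2|5)=-1, (3|5)=-1; (−1)^{3·0·2}·(-1)^0·(-1)^3 = -1.
v=17: a=17^-2·(≡10), b=17^0·(≡5) mod 17; (10|17)=-1, (5|17)=-1; (−1)^{-2·0·8}·(-1)^0·(-1)^-2 = +1.
v=29: a=29^0·(≡25), b=29^1·(≡5) mod 29; (25|29)=+1, (5|29)=+1; (−1)^{0·1·14}·(+1)^1·(+1)^0 = +1.
(-265, 392863 / ℚ) ramifies at {2, 5, 23, 53}: a division algebra.

[2, 5, 23, 53]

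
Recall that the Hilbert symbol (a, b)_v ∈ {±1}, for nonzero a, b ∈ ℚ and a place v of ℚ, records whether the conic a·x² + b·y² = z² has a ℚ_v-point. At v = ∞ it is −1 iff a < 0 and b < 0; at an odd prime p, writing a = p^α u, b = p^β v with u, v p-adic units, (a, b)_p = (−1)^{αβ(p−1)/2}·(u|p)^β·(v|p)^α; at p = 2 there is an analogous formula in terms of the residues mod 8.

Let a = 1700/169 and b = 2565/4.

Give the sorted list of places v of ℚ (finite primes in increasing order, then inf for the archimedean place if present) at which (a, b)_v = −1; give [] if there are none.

[3, 5]

Mod squares: a ≡ 17, b ≡ 285. Check v ∈ {∞, 2, 3, 5, 13, 17, 19}.
v=19: a=19^0·(≡5), b=19^1·(≡10) mod 19; (5|19)=+1, (10|19)=-1; (−1)^{0·1·9}·(+1)^1·(-1)^0 = +1.
v=13: a=13^-2·(≡10), b=13^0·(≡1) mod 13; (10|13)=+1, (1|13)=+1; (−1)^{-2·0·6}·(+1)^0·(+1)^-2 = +1.
v=3: a=3^0·(≡2), b=3^3·(≡2) mod 3; (2|3)=-1, (2|3)=-1; (−1)^{0·3·1}·(-1)^3·(-1)^0 = -1.
v=5: a=5^2·(≡2), b=5^1·(≡2) mod 5; (2|5)=-1, (2|5)=-1; (−1)^{2·1·2}·(-1)^1·(-1)^2 = -1.
v=2: v_2(a)=2, v_2(b)=-2; units ≡ 1, 5 (mod 8); ε·ε+αω+βω = 0·0+2·1+-2·0 ≡ 0  ⇒  (a,b)_2 = +1.
v=∞: 17 > 0 and 285 > 0  ⇒  (a,b)_∞ = +1.
v=17: a=17^1·(≡2), b=17^0·(≡8) mod 17; (2|17)=+1, (8|17)=+1; (−1)^{1·0·8}·(+1)^0·(+1)^1 = +1.
Ram(17, 285) = {3, 5}; no ℚ_3-point on the conic.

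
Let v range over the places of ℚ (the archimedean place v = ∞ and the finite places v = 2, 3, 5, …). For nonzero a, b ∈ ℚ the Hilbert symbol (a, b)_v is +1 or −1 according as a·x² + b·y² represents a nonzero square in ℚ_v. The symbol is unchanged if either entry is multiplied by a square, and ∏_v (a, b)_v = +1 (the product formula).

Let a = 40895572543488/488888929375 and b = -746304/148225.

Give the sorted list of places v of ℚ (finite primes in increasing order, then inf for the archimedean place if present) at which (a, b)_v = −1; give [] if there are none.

[23, 29]

Mod squares: a ≡ 28014, b ≡ -69. Check v ∈ {∞, 2, 3, 5, 7, 11, 13, 23, 29, 31}.
v=2: v_2(a)=11, v_2(b)=6; units ≡ 7, 3 (mod 8); ε·ε+αω+βω = 1·1+11·1+6·0 ≡ 0  ⇒  (a,b)_2 = +1.
v=∞: 28014 > 0 and -69 < 0  ⇒  (a,b)_∞ = +1.
v=11: a=11^-2·(≡2), b=11^-2·(≡6) mod 11; (2|11)=-1, (6|11)=-1; (−1)^{-2·-2·5}·(-1)^-2·(-1)^-2 = +1.
v=23: a=23^1·(≡10), b=23^1·(≡11) mod 23; (10|23)=-1, (11|23)=-1; (−1)^{1·1·11}·(-1)^1·(-1)^1 = -1.
v=3: a=3^11·(≡2), b=3^1·(≡1) mod 3; (2|3)=-1, (1|3)=+1; (−1)^{11·1·1}·(-1)^1·(+1)^11 = +1.
v=7: a=7^-1·(≡6), b=7^-2·(≡1) mod 7; (6|7)=-1, (1|7)=+1; (−1)^{-1·-2·3}·(-1)^-2·(+1)^-1 = +1.
v=29: a=29^1·(≡20), b=29^0·(≡26) mod 29; (20|29)=+1, (26|29)=-1; (−1)^{1·0·14}·(+1)^0·(-1)^1 = -1.
v=31: a=31^-4·(≡21), b=31^0·(≡17) mod 31; (21|31)=-1, (17|31)=-1; (−1)^{-4·0·15}·(-1)^0·(-1)^-4 = +1.
v=13: a=13^2·(≡9), b=13^2·(≡9) mod 13; (9|13)=+1, (9|13)=+1; (−1)^{2·2·6}·(+1)^2·(+1)^2 = +1.
v=5: a=5^-4·(≡4), b=5^-2·(≡4) mod 5; (4|5)=+1, (4|5)=+1; (−1)^{-4·-2·2}·(+1)^-2·(+1)^-4 = +1.
Ram(28014, -69) = {23, 29}; no ℚ_23-point on the conic.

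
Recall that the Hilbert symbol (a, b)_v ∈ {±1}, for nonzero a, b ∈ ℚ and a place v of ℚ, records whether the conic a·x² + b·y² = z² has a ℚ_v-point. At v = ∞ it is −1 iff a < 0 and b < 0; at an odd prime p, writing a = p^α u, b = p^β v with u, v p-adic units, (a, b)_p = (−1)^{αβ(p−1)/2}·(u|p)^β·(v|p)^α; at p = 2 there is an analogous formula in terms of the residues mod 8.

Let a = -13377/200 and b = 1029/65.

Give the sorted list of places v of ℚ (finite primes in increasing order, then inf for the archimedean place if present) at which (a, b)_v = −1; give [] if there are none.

(a, b) ≡ (-546, 1365) mod (ℚ^×)²; places V = {2, 3, 5, 7, 13, ∞}.
(a,b)_3: α=1, u≡1; β=1, v≡2 (mod 3); (1|3)=+1, (2|3)=-1; sign (−1)^1·+1^1·-1^1 = +1.
(a,b)_13: α=1, u≡10; β=-1, v≡3 (mod 13); (10|13)=+1, (3|13)=+1; sign (−1)^0·+1^-1·+1^1 = +1.
(a,b)_2: α=-3, β=0; u≡7, v≡5 (mod 8); ε(u)ε(v)=1·0, αω(v)=-3·1, βω(u)=0·0; sum ≡ 1  ⇒  -1.
(a,b)_5: α=-2, u≡1; β=-1, v≡3 (mod 5); (1|5)=+1, (3|5)=-1; sign (−1)^0·+1^-1·-1^-2 = +1.
(a,b)_∞: sgn(-546)=−, sgn(1365)=+, so +1.
(a,b)_7: α=3, u≡6; β=3, v≡5 (mod 7); (6|7)=-1, (5|7)=-1; sign (−1)^1·-1^3·-1^3 = -1.
Ram(-546, 1365) = {2, 7}; no ℚ_2-point on the conic.

[2, 7]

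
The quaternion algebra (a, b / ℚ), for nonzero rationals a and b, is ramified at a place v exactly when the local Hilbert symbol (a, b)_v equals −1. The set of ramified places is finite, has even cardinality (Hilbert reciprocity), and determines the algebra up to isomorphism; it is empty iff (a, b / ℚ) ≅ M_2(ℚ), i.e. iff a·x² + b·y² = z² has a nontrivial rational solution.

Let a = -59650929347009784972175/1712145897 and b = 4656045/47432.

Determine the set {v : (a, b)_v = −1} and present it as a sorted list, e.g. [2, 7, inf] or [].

(a, b) ≡ (-8151, 9690) mod (ℚ^×)²; places V = {2, 3, 5, 7, 11, 13, 17, 19, 31, ∞}.
(a,b)_17: α=4, u≡1; β=1, v≡16 (mod 17); (1|17)=+1, (16|17)=+1; sign (−1)^0·+1^1·+1^4 = +1.
(a,b)_11: α=-1, u≡2; β=-2, v≡6 (mod 11); (2|11)=-1, (6|11)=-1; sign (−1)^0·-1^-2·-1^-1 = -1.
(a,b)_2: α=0, β=-3; u≡1, v≡5 (mod 8); ε(u)ε(v)=0·0, αω(v)=0·1, βω(u)=-3·0; sum ≡ 0  ⇒  +1.
(a,b)_19: α=5, u≡13; β=1, v≡11 (mod 19); (13|19)=-1, (11|19)=+1; sign (−1)^1·-1^1·+1^5 = +1.
(a,b)_3: α=-3, u≡1; β=1, v≡2 (mod 3); (1|3)=+1, (2|3)=-1; sign (−1)^1·+1^1·-1^-3 = +1.
(a,b)_7: α=-8, u≡2; β=-2, v≡1 (mod 7); (2|7)=+1, (1|7)=+1; sign (−1)^0·+1^-2·+1^-8 = +1.
(a,b)_31: α=6, u≡10; β=2, v≡20 (mod 31); (10|31)=+1, (20|31)=+1; sign (−1)^0·+1^2·+1^6 = +1.
(a,b)_∞: sgn(-8151)=−, sgn(9690)=+, so +1.
(a,b)_13: α=1, u≡3; β=0, v≡7 (mod 13); (3|13)=+1, (7|13)=-1; sign (−1)^0·+1^0·-1^1 = -1.
(a,b)_5: α=2, u≡4; β=1, v≡2 (mod 5); (4|5)=+1, (2|5)=-1; sign (−1)^0·+1^1·-1^2 = +1.
|Ram(-8151, 9690)| = 2, even; anisotropic at {11, 13}.

[11, 13]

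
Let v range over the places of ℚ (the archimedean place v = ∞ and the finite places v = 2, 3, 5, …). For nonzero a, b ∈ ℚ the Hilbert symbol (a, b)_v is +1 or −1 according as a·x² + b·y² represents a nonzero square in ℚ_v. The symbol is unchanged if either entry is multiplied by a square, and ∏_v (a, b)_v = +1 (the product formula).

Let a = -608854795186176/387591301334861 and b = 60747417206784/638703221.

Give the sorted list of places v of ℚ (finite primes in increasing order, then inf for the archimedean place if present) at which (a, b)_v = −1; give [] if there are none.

[17, 29]

(a, b) ≡ (-3451, 37961) mod (ℚ^×)²; places V = {2, 3, 7, 11, 13, 17, 19, 29, 41, ∞}.
(a,b)_19: α=-6, u≡17; β=-4, v≡8 (mod 19); (17|19)=+1, (8|19)=-1; sign (−1)^0·+1^-4·-1^-6 = +1.
(a,b)_7: α=3, u≡2; β=1, v≡6 (mod 7); (2|7)=+1, (6|7)=-1; sign (−1)^1·+1^1·-1^3 = +1.
(a,b)_2: α=12, β=14; u≡5, v≡1 (mod 8); ε(u)ε(v)=0·0, αω(v)=12·0, βω(u)=14·1; sum ≡ 0  ⇒  +1.
(a,b)_29: α=-1, u≡21; β=-1, v≡1 (mod 29); (21|29)=-1, (1|29)=+1; sign (−1)^0·-1^-1·+1^-1 = -1.
(a,b)_∞: sgn(-3451)=−, sgn(37961)=+, so +1.
(a,b)_13: α=-2, u≡7; β=-2, v≡9 (mod 13); (7|13)=-1, (9|13)=+1; sign (−1)^0·-1^-2·+1^-2 = +1.
(a,b)_3: α=6, u≡2; β=4, v≡2 (mod 3); (2|3)=-1, (2|3)=-1; sign (−1)^0·-1^4·-1^6 = +1.
(a,b)_11: α=2, u≡1; β=3, v≡6 (mod 11); (1|11)=+1, (6|11)=-1; sign (−1)^0·+1^3·-1^2 = +1.
(a,b)_41: α=-2, u≡6; β=0, v≡2 (mod 41); (6|41)=-1, (2|41)=+1; sign (−1)^0·-1^0·+1^-2 = +1.
(a,b)_17: α=3, u≡15; β=3, v≡7 (mod 17); (15|17)=+1, (7|17)=-1; sign (−1)^0·+1^3·-1^3 = -1.
(-3451, 37961 / ℚ) ramifies at {17, 29}: a division algebra.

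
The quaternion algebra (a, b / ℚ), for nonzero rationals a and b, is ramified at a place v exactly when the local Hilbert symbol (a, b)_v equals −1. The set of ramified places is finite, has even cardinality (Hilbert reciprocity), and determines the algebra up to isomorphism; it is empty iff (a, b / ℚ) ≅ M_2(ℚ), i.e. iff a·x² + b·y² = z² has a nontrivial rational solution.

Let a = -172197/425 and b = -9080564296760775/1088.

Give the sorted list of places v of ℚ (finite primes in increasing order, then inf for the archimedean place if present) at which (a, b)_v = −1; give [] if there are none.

Mod squares: a ≡ -901, b ≡ -17842503. Check v ∈ {∞, 2, 3, 5, 7, 13, 17, 19, 23, 41, 53}.
v=19: a=19^2·(≡16), b=19^0·(≡1) mod 19; (16|19)=+1, (1|19)=+1; (−1)^{2·0·9}·(+1)^0·(+1)^2 = +1.
v=3: a=3^2·(≡2), b=3^7·(≡2) mod 3; (2|3)=-1, (2|3)=-1; (−1)^{2·7·1}·(-1)^7·(-1)^2 = -1.
v=∞: -901 < 0 and -17842503 < 0  ⇒  (a,b)_∞ = -1.
v=41: a=41^0·(≡33), b=41^1·(≡8) mod 41; (33|41)=+1, (8|41)=+1; (−1)^{0·1·20}·(+1)^1·(+1)^0 = +1.
v=53: a=53^1·(≡37), b=53^3·(≡32) mod 53; (37|53)=+1, (32|53)=-1; (−1)^{1·3·26}·(+1)^3·(-1)^1 = -1.
v=17: a=17^-1·(≡8), b=17^-1·(≡4) mod 17; (8|17)=+1, (4|17)=+1; (−1)^{-1·-1·8}·(+1)^-1·(+1)^-1 = +1.
v=23: a=23^0·(≡15), b=23^1·(≡2) mod 23; (15|23)=-1, (2|23)=+1; (−1)^{0·1·11}·(-1)^1·(+1)^0 = -1.
v=2: v_2(a)=0, v_2(b)=-6; units ≡ 3, 1 (mod 8); ε·ε+αω+βω = 1·0+0·0+-6·1 ≡ 0  ⇒  (a,b)_2 = +1.
v=7: a=7^0·(≡2), b=7^1·(≡1) mod 7; (2|7)=+1, (1|7)=+1; (−1)^{0·1·3}·(+1)^1·(+1)^0 = +1.
v=5: a=5^-2·(≡4), b=5^2·(≡3) mod 5; (4|5)=+1, (3|5)=-1; (−1)^{-2·2·2}·(+1)^2·(-1)^-2 = +1.
v=13: a=13^0·(≡3), b=13^2·(≡12) mod 13; (3|13)=+1, (12|13)=+1; (−1)^{0·2·6}·(+1)^2·(+1)^0 = +1.
|Ram(-901, -17842503)| = 4, even; anisotropic at {3, 23, 53, ∞}.

[3, 23, 53, inf]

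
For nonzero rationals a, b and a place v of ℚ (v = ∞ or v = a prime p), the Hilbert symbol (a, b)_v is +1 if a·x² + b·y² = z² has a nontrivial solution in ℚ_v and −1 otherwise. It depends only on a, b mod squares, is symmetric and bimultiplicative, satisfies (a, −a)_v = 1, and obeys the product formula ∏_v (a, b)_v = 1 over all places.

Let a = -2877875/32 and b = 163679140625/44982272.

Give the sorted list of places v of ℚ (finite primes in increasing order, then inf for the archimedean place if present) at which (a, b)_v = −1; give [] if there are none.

[11, 19]

(a, b) ≡ (-230230, 48070) mod (ℚ^×)²; places V = {2, 5, 7, 11, 13, 17, 19, 23, ∞}.
(a,b)_∞: sgn(-230230)=−, sgn(48070)=+, so +1.
(a,b)_11: α=1, u≡1; β=1, v≡1 (mod 11); (1|11)=+1, (1|11)=+1; sign (−1)^1·+1^1·+1^1 = -1.
(a,b)_19: α=0, u≡13; β=-1, v≡14 (mod 19); (13|19)=-1, (14|19)=-1; sign (−1)^0·-1^-1·-1^0 = -1.
(a,b)_5: α=3, u≡1; β=7, v≡4 (mod 5); (1|5)=+1, (4|5)=+1; sign (−1)^0·+1^7·+1^3 = +1.
(a,b)_17: α=0, u≡15; β=-2, v≡10 (mod 17); (15|17)=+1, (10|17)=-1; sign (−1)^0·+1^-2·-1^0 = +1.
(a,b)_7: α=1, u≡5; β=2, v≡2 (mod 7); (5|7)=-1, (2|7)=+1; sign (−1)^0·-1^2·+1^1 = +1.
(a,b)_2: α=-5, β=-13; u≡5, v≡3 (mod 8); ε(u)ε(v)=0·1, αω(v)=-5·1, βω(u)=-13·1; sum ≡ 0  ⇒  +1.
(a,b)_23: α=1, u≡2; β=1, v≡20 (mod 23); (2|23)=+1, (20|23)=-1; sign (−1)^1·+1^1·-1^1 = +1.
(a,b)_13: α=1, u≡9; β=2, v≡9 (mod 13); (9|13)=+1, (9|13)=+1; sign (−1)^0·+1^2·+1^1 = +1.
|Ram(-230230, 48070)| = 2, even; anisotropic at {11, 19}.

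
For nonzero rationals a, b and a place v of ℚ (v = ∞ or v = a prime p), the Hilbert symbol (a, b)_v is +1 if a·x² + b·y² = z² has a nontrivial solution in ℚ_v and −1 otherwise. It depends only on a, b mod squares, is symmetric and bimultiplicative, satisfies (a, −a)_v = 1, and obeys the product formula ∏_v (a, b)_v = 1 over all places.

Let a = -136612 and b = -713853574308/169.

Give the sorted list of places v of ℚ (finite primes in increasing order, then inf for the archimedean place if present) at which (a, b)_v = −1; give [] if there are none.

[2, 17, 41, inf]

Mod squares: a ≡ -697, b ≡ -17. Check v ∈ {∞, 2, 3, 7, 13, 17, 41}.
v=7: a=7^2·(≡5), b=7^4·(≡1) mod 7; (5|7)=-1, (1|7)=+1; (−1)^{2·4·3}·(-1)^4·(+1)^2 = +1.
v=3: a=3^0·(≡2), b=3^2·(≡1) mod 3; (2|3)=-1, (1|3)=+1; (−1)^{0·2·1}·(-1)^2·(+1)^0 = +1.
v=∞: -697 < 0 and -17 < 0  ⇒  (a,b)_∞ = -1.
v=13: a=13^0·(≡5), b=13^-2·(≡9) mod 13; (5|13)=-1, (9|13)=+1; (−1)^{0·-2·6}·(-1)^-2·(+1)^0 = +1.
v=17: a=17^1·(≡5), b=17^3·(≡1) mod 17; (5|17)=-1, (1|17)=+1; (−1)^{1·3·8}·(-1)^3·(+1)^1 = -1.
v=2: v_2(a)=2, v_2(b)=2; units ≡ 7, 7 (mod 8); ε·ε+αω+βω = 1·1+2·0+2·0 ≡ 1  ⇒  (a,b)_2 = -1.
v=41: a=41^1·(≡30), b=41^2·(≡3) mod 41; (30|41)=-1, (3|41)=-1; (−1)^{1·2·20}·(-1)^2·(-1)^1 = -1.
(-697, -17 / ℚ) ramifies at {2, 17, 41, ∞}: a division algebra.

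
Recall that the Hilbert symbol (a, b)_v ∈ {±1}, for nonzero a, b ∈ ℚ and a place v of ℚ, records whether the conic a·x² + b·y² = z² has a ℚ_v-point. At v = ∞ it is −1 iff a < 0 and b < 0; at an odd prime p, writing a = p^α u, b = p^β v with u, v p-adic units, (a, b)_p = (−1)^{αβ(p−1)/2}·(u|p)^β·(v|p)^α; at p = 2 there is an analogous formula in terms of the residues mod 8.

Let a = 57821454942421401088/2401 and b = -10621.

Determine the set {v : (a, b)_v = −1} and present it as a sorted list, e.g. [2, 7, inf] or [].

[13, 19]

Mod squares: a ≡ 45838, b ≡ -10621. Check v ∈ {∞, 2, 7, 11, 13, 19, 41, 43}.
v=13: a=13^3·(≡12), b=13^1·(≡2) mod 13; (12|13)=+1, (2|13)=-1; (−1)^{3·1·6}·(+1)^1·(-1)^3 = -1.
v=43: a=43^3·(≡28), b=43^1·(≡11) mod 43; (28|43)=-1, (11|43)=+1; (−1)^{3·1·21}·(-1)^1·(+1)^3 = +1.
v=11: a=11^2·(≡5), b=11^0·(≡5) mod 11; (5|11)=+1, (5|11)=+1; (−1)^{2·0·5}·(+1)^0·(+1)^2 = +1.
v=7: a=7^-4·(≡4), b=7^0·(≡5) mod 7; (4|7)=+1, (5|7)=-1; (−1)^{-4·0·3}·(+1)^0·(-1)^-4 = +1.
v=∞: 45838 > 0 and -10621 < 0  ⇒  (a,b)_∞ = +1.
v=41: a=41^1·(≡28), b=41^0·(≡39) mod 41; (28|41)=-1, (39|41)=+1; (−1)^{1·0·20}·(-1)^0·(+1)^1 = +1.
v=19: a=19^4·(≡3), b=19^1·(≡11) mod 19; (3|19)=-1, (11|19)=+1; (−1)^{4·1·9}·(-1)^1·(+1)^4 = -1.
v=2: v_2(a)=9, v_2(b)=0; units ≡ 7, 3 (mod 8); ε·ε+αω+βω = 1·1+9·1+0·0 ≡ 0  ⇒  (a,b)_2 = +1.
Ram(45838, -10621) = {13, 19}; no ℚ_13-point on the conic.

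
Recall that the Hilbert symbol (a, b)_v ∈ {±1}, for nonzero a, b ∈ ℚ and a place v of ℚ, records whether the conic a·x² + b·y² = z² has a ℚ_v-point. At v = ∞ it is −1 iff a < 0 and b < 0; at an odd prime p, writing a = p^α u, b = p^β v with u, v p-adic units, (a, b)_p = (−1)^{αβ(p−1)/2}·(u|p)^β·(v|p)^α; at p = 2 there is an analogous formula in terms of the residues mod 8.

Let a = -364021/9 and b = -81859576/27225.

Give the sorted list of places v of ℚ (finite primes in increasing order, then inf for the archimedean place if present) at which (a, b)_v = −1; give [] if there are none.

[2, 17, 23, inf]

Mod squares: a ≡ -7429, b ≡ -46. Check v ∈ {∞, 2, 3, 5, 7, 11, 17, 19, 23, 29}.
v=11: a=11^0·(≡10), b=11^-2·(≡3) mod 11; (10|11)=-1, (3|11)=+1; (−1)^{0·-2·5}·(-1)^-2·(+1)^0 = +1.
v=5: a=5^0·(≡1), b=5^-2·(≡1) mod 5; (1|5)=+1, (1|5)=+1; (−1)^{0·-2·2}·(+1)^-2·(+1)^0 = +1.
v=3: a=3^-2·(≡2), b=3^-2·(≡2) mod 3; (2|3)=-1, (2|3)=-1; (−1)^{-2·-2·1}·(-1)^-2·(-1)^-2 = +1.
v=∞: -7429 < 0 and -46 < 0  ⇒  (a,b)_∞ = -1.
v=7: a=7^2·(≡6), b=7^0·(≡3) mod 7; (6|7)=-1, (3|7)=-1; (−1)^{2·0·3}·(-1)^0·(-1)^2 = +1.
v=2: v_2(a)=0, v_2(b)=3; units ≡ 3, 1 (mod 8); ε·ε+αω+βω = 1·0+0·0+3·1 ≡ 1  ⇒  (a,b)_2 = -1.
v=19: a=19^1·(≡14), b=19^0·(≡7) mod 19; (14|19)=-1, (7|19)=+1; (−1)^{1·0·9}·(-1)^0·(+1)^1 = +1.
v=23: a=23^1·(≡15), b=23^3·(≡5) mod 23; (15|23)=-1, (5|23)=-1; (−1)^{1·3·11}·(-1)^3·(-1)^1 = -1.
v=29: a=29^0·(≡5), b=29^2·(≡2) mod 29; (5|29)=+1, (2|29)=-1; (−1)^{0·2·14}·(+1)^2·(-1)^0 = +1.
v=17: a=17^1·(≡14), b=17^0·(≡6) mod 17; (14|17)=-1, (6|17)=-1; (−1)^{1·0·8}·(-1)^0·(-1)^1 = -1.
Ram(-7429, -46) = {2, 17, 23, ∞}; no ℚ_2-point on the conic.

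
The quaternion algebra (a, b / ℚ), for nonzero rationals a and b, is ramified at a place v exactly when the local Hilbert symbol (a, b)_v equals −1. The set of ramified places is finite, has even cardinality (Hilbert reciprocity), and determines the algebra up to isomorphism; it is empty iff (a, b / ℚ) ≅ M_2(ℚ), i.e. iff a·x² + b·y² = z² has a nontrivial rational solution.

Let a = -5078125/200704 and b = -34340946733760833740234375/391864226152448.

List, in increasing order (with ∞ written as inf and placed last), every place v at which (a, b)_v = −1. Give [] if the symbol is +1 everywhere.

Mod squares: a ≡ -13, b ≡ -17236154. Check v ∈ {∞, 2, 3, 5, 7, 11, 13, 19, 23, 37, 41}.
v=11: a=11^0·(≡4), b=11^2·(≡2) mod 11; (4|11)=+1, (2|11)=-1; (−1)^{0·2·5}·(+1)^2·(-1)^0 = +1.
v=5: a=5^8·(≡3), b=5^20·(≡4) mod 5; (3|5)=-1, (4|5)=+1; (−1)^{8·20·2}·(-1)^20·(+1)^8 = +1.
v=2: v_2(a)=-12, v_2(b)=-33; units ≡ 3, 3 (mod 8); ε·ε+αω+βω = 1·1+-12·1+-33·1 ≡ 0  ⇒  (a,b)_2 = +1.
v=19: a=19^0·(≡17), b=19^-1·(≡12) mod 19; (17|19)=+1, (12|19)=-1; (−1)^{0·-1·9}·(+1)^-1·(-1)^0 = +1.
v=3: a=3^0·(≡2), b=3^8·(≡1) mod 3; (2|3)=-1, (1|3)=+1; (−1)^{0·8·1}·(-1)^8·(+1)^0 = +1.
v=37: a=37^0·(≡24), b=37^1·(≡4) mod 37; (24|37)=-1, (4|37)=+1; (−1)^{0·1·18}·(-1)^1·(+1)^0 = -1.
v=7: a=7^-2·(≡4), b=7^-4·(≡4) mod 7; (4|7)=+1, (4|7)=+1; (−1)^{-2·-4·3}·(+1)^-4·(+1)^-2 = +1.
v=13: a=13^1·(≡9), b=13^1·(≡1) mod 13; (9|13)=+1, (1|13)=+1; (−1)^{1·1·6}·(+1)^1·(+1)^1 = +1.
v=41: a=41^0·(≡15), b=41^1·(≡5) mod 41; (15|41)=-1, (5|41)=+1; (−1)^{0·1·20}·(-1)^1·(+1)^0 = -1.
v=∞: -13 < 0 and -17236154 < 0  ⇒  (a,b)_∞ = -1.
v=23: a=23^0·(≡19), b=23^1·(≡5) mod 23; (19|23)=-1, (5|23)=-1; (−1)^{0·1·11}·(-1)^1·(-1)^0 = -1.
|Ram(-13, -17236154)| = 4, even; anisotropic at {23, 37, 41, ∞}.

[23, 37, 41, inf]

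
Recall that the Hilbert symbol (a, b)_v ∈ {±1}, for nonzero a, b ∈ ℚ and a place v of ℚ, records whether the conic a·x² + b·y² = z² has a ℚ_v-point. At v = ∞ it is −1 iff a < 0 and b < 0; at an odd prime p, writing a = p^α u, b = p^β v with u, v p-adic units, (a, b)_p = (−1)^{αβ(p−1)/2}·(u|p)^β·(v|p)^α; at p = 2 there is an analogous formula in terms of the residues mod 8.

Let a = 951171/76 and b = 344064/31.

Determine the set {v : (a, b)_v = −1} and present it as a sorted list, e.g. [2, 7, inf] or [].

[7, 31]

(a, b) ≡ (21489, 651) mod (ℚ^×)²; places V = {2, 3, 7, 13, 19, 29, 31, ∞}.
(a,b)_31: α=0, u≡22; β=-1, v≡26 (mod 31); (22|31)=-1, (26|31)=-1; sign (−1)^0·-1^-1·-1^0 = -1.
(a,b)_∞: sgn(21489)=+, sgn(651)=+, so +1.
(a,b)_7: α=0, u≡3; β=1, v≡4 (mod 7); (3|7)=-1, (4|7)=+1; sign (−1)^0·-1^1·+1^0 = -1.
(a,b)_13: α=1, u≡5; β=0, v≡9 (mod 13); (5|13)=-1, (9|13)=+1; sign (−1)^0·-1^0·+1^1 = +1.
(a,b)_19: α=-1, u≡3; β=0, v≡1 (mod 19); (3|19)=-1, (1|19)=+1; sign (−1)^0·-1^0·+1^-1 = +1.
(a,b)_3: α=1, u≡2; β=1, v≡1 (mod 3); (2|3)=-1, (1|3)=+1; sign (−1)^1·-1^1·+1^1 = +1.
(a,b)_2: α=-2, β=14; u≡1, v≡3 (mod 8); ε(u)ε(v)=0·1, αω(v)=-2·1, βω(u)=14·0; sum ≡ 0  ⇒  +1.
(a,b)_29: α=3, u≡7; β=0, v≡4 (mod 29); (7|29)=+1, (4|29)=+1; sign (−1)^0·+1^0·+1^3 = +1.
|Ram(21489, 651)| = 2, even; anisotropic at {7, 31}.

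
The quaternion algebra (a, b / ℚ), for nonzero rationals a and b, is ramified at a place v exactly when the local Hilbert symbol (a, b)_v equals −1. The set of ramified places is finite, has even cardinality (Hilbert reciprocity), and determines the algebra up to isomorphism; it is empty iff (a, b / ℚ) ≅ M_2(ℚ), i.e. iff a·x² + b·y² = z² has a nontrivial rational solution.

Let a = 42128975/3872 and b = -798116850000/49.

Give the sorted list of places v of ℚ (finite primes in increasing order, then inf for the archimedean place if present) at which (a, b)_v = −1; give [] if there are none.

Mod squares: a ≡ 238, b ≡ -85. Check v ∈ {∞, 2, 3, 5, 7, 11, 17, 19}.
v=2: v_2(a)=-5, v_2(b)=4; units ≡ 7, 3 (mod 8); ε·ε+αω+βω = 1·1+-5·1+4·0 ≡ 0  ⇒  (a,b)_2 = +1.
v=17: a=17^3·(≡11), b=17^3·(≡3) mod 17; (11|17)=-1, (3|17)=-1; (−1)^{3·3·8}·(-1)^3·(-1)^3 = +1.
v=∞: 238 > 0 and -85 < 0  ⇒  (a,b)_∞ = +1.
v=3: a=3^0·(≡1), b=3^2·(≡2) mod 3; (1|3)=+1, (2|3)=-1; (−1)^{0·2·1}·(+1)^2·(-1)^0 = +1.
v=11: a=11^-2·(≡2), b=11^0·(≡5) mod 11; (2|11)=-1, (5|11)=+1; (−1)^{-2·0·5}·(-1)^0·(+1)^-2 = +1.
v=5: a=5^2·(≡2), b=5^5·(≡2) mod 5; (2|5)=-1, (2|5)=-1; (−1)^{2·5·2}·(-1)^5·(-1)^2 = -1.
v=7: a=7^3·(≡3), b=7^-2·(≡6) mod 7; (3|7)=-1, (6|7)=-1; (−1)^{3·-2·3}·(-1)^-2·(-1)^3 = -1.
v=19: a=19^0·(≡12), b=19^2·(≡15) mod 19; (12|19)=-1, (15|19)=-1; (−1)^{0·2·9}·(-1)^2·(-1)^0 = +1.
(238, -85 / ℚ) ramifies at {5, 7}: a division algebra.

[5, 7]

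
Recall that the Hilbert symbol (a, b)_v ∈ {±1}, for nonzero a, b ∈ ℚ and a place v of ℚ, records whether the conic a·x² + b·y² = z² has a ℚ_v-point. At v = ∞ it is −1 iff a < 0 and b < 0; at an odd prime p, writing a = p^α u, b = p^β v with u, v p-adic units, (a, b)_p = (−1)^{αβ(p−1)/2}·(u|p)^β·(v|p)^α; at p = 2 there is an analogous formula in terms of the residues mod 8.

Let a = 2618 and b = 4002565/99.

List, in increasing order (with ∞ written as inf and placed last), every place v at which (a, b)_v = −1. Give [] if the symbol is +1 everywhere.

[5, 11]

(a, b) ≡ (2618, 935) mod (ℚ^×)²; places V = {2, 3, 5, 7, 11, 17, 31, ∞}.
(a,b)_3: α=0, u≡2; β=-2, v≡2 (mod 3); (2|3)=-1, (2|3)=-1; sign (−1)^0·-1^-2·-1^0 = +1.
(a,b)_∞: sgn(2618)=+, sgn(935)=+, so +1.
(a,b)_5: α=0, u≡3; β=1, v≡2 (mod 5); (3|5)=-1, (2|5)=-1; sign (−1)^0·-1^1·-1^0 = -1.
(a,b)_7: α=1, u≡3; β=2, v≡2 (mod 7); (3|7)=-1, (2|7)=+1; sign (−1)^0·-1^2·+1^1 = +1.
(a,b)_11: α=1, u≡7; β=-1, v≡8 (mod 11); (7|11)=-1, (8|11)=-1; sign (−1)^1·-1^-1·-1^1 = -1.
(a,b)_31: α=0, u≡14; β=2, v≡7 (mod 31); (14|31)=+1, (7|31)=+1; sign (−1)^0·+1^2·+1^0 = +1.
(a,b)_2: α=1, β=0; u≡5, v≡7 (mod 8); ε(u)ε(v)=0·1, αω(v)=1·0, βω(u)=0·1; sum ≡ 0  ⇒  +1.
(a,b)_17: α=1, u≡1; β=1, v≡13 (mod 17); (1|17)=+1, (13|17)=+1; sign (−1)^0·+1^1·+1^1 = +1.
(2618, 935 / ℚ) ramifies at {5, 11}: a division algebra.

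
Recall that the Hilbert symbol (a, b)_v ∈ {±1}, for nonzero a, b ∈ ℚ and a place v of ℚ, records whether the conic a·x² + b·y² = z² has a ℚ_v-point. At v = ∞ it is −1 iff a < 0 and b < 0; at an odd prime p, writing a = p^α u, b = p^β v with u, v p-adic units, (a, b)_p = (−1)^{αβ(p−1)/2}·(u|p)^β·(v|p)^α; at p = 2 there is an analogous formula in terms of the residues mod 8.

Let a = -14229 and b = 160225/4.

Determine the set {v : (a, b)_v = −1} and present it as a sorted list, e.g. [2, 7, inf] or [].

Mod squares: a ≡ -1581, b ≡ 6409. Check v ∈ {∞, 2, 3, 5, 13, 17, 29, 31}.
v=2: v_2(a)=0, v_2(b)=-2; units ≡ 3, 1 (mod 8); ε·ε+αω+βω = 1·0+0·0+-2·1 ≡ 0  ⇒  (a,b)_2 = +1.
v=29: a=29^0·(≡10), b=29^1·(≡11) mod 29; (10|29)=-1, (11|29)=-1; (−1)^{0·1·14}·(-1)^1·(-1)^0 = -1.
v=31: a=31^1·(≡6), b=31^0·(≡12) mod 31; (6|31)=-1, (12|31)=-1; (−1)^{1·0·15}·(-1)^0·(-1)^1 = -1.
v=13: a=13^0·(≡6), b=13^1·(≡10) mod 13; (6|13)=-1, (10|13)=+1; (−1)^{0·1·6}·(-1)^1·(+1)^0 = -1.
v=3: a=3^3·(≡1), b=3^0·(≡1) mod 3; (1|3)=+1, (1|3)=+1; (−1)^{3·0·1}·(+1)^0·(+1)^3 = +1.
v=∞: -1581 < 0 and 6409 > 0  ⇒  (a,b)_∞ = +1.
v=5: a=5^0·(≡1), b=5^2·(≡1) mod 5; (1|5)=+1, (1|5)=+1; (−1)^{0·2·2}·(+1)^2·(+1)^0 = +1.
v=17: a=17^1·(≡13), b=17^1·(≡6) mod 17; (13|17)=+1, (6|17)=-1; (−1)^{1·1·8}·(+1)^1·(-1)^1 = -1.
|Ram(-1581, 6409)| = 4, even; anisotropic at {13, 17, 29, 31}.

[13, 17, 29, 31]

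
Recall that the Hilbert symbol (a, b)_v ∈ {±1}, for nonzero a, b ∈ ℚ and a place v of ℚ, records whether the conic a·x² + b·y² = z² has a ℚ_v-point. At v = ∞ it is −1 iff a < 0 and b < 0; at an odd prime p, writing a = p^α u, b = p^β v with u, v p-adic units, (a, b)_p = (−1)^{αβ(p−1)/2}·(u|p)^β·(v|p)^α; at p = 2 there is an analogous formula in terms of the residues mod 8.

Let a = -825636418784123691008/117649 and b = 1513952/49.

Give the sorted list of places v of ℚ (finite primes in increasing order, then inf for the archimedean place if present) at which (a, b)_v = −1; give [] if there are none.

Mod squares: a ≡ -249458, b ≡ 782. Check v ∈ {∞, 2, 7, 11, 17, 19, 23, 29}.
v=∞: -249458 < 0 and 782 > 0  ⇒  (a,b)_∞ = +1.
v=11: a=11^5·(≡9), b=11^2·(≡1) mod 11; (9|11)=+1, (1|11)=+1; (−1)^{5·2·5}·(+1)^2·(+1)^5 = +1.
v=17: a=17^3·(≡5), b=17^1·(≡12) mod 17; (5|17)=-1, (12|17)=-1; (−1)^{3·1·8}·(-1)^1·(-1)^3 = +1.
v=7: a=7^-6·(≡2), b=7^-2·(≡6) mod 7; (2|7)=+1, (6|7)=-1; (−1)^{-6·-2·3}·(+1)^-2·(-1)^-6 = +1.
v=23: a=23^3·(≡19), b=23^1·(≡7) mod 23; (19|23)=-1, (7|23)=-1; (−1)^{3·1·11}·(-1)^1·(-1)^3 = -1.
v=29: a=29^1·(≡11), b=29^0·(≡25) mod 29; (11|29)=-1, (25|29)=+1; (−1)^{1·0·14}·(-1)^0·(+1)^1 = +1.
v=2: v_2(a)=13, v_2(b)=5; units ≡ 7, 7 (mod 8); ε·ε+αω+βω = 1·1+13·0+5·0 ≡ 1  ⇒  (a,b)_2 = -1.
v=19: a=19^2·(≡18), b=19^0·(≡15) mod 19; (18|19)=-1, (15|19)=-1; (−1)^{2·0·9}·(-1)^0·(-1)^2 = +1.
|Ram(-249458, 782)| = 2, even; anisotropic at {2, 23}.

[2, 23]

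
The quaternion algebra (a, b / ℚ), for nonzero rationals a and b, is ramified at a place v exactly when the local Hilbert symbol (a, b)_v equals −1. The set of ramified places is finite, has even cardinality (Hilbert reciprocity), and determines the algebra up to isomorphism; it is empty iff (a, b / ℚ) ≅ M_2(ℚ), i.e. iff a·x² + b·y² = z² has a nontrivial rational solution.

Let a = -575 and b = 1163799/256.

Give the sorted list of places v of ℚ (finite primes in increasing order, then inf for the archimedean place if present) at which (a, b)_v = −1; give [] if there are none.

(a, b) ≡ (-23, 2639) mod (ℚ^×)²; places V = {2, 3, 5, 7, 13, 23, 29, ∞}.
(a,b)_3: α=0, u≡1; β=2, v≡2 (mod 3); (1|3)=+1, (2|3)=-1; sign (−1)^0·+1^2·-1^0 = +1.
(a,b)_5: α=2, u≡2; β=0, v≡4 (mod 5); (2|5)=-1, (4|5)=+1; sign (−1)^0·-1^0·+1^2 = +1.
(a,b)_∞: sgn(-23)=−, sgn(2639)=+, so +1.
(a,b)_29: α=0, u≡5; β=1, v≡1 (mod 29); (5|29)=+1, (1|29)=+1; sign (−1)^0·+1^1·+1^0 = +1.
(a,b)_23: α=1, u≡21; β=0, v≡15 (mod 23); (21|23)=-1, (15|23)=-1; sign (−1)^0·-1^0·-1^1 = -1.
(a,b)_13: α=0, u≡10; β=1, v≡2 (mod 13); (10|13)=+1, (2|13)=-1; sign (−1)^0·+1^1·-1^0 = +1.
(a,b)_7: α=0, u≡6; β=3, v≡3 (mod 7); (6|7)=-1, (3|7)=-1; sign (−1)^0·-1^3·-1^0 = -1.
(a,b)_2: α=0, β=-8; u≡1, v≡7 (mod 8); ε(u)ε(v)=0·1, αω(v)=0·0, βω(u)=-8·0; sum ≡ 0  ⇒  +1.
|Ram(-23, 2639)| = 2, even; anisotropic at {7, 23}.

[7, 23]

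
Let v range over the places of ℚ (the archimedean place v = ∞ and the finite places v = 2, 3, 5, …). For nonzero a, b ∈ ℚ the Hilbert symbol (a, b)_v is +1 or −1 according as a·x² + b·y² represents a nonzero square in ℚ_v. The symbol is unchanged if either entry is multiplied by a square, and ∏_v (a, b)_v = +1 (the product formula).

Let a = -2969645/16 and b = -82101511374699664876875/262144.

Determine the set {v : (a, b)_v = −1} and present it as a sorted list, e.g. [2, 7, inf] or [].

(a, b) ≡ (-60605, -7599867) mod (ℚ^×)²; places V = {2, 3, 5, 7, 11, 17, 19, 23, 31, ∞}.
(a,b)_2: α=-4, β=-18; u≡3, v≡5 (mod 8); ε(u)ε(v)=1·0, αω(v)=-4·1, βω(u)=-18·1; sum ≡ 0  ⇒  +1.
(a,b)_∞: sgn(-60605)=−, sgn(-7599867)=−, so -1.
(a,b)_7: α=2, u≡4; β=6, v≡6 (mod 7); (4|7)=+1, (6|7)=-1; sign (−1)^0·+1^6·-1^2 = +1.
(a,b)_31: α=1, u≡21; β=3, v≡15 (mod 31); (21|31)=-1, (15|31)=-1; sign (−1)^1·-1^3·-1^1 = -1.
(a,b)_11: α=0, u≡5; β=1, v≡2 (mod 11); (5|11)=+1, (2|11)=-1; sign (−1)^0·+1^1·-1^0 = +1.
(a,b)_17: α=1, u≡10; β=3, v≡1 (mod 17); (10|17)=-1, (1|17)=+1; sign (−1)^0·-1^3·+1^1 = -1.
(a,b)_5: α=1, u≡1; β=4, v≡3 (mod 5); (1|5)=+1, (3|5)=-1; sign (−1)^0·+1^4·-1^1 = -1.
(a,b)_23: α=1, u≡22; β=3, v≡6 (mod 23); (22|23)=-1, (6|23)=+1; sign (−1)^1·-1^3·+1^1 = +1.
(a,b)_3: α=0, u≡1; β=1, v≡1 (mod 3); (1|3)=+1, (1|3)=+1; sign (−1)^0·+1^1·+1^0 = +1.
(a,b)_19: α=0, u≡7; β=1, v≡10 (mod 19); (7|19)=+1, (10|19)=-1; sign (−1)^0·+1^1·-1^0 = +1.
(-60605, -7599867 / ℚ) ramifies at {5, 17, 31, ∞}: a division algebra.

[5, 17, 31, inf]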